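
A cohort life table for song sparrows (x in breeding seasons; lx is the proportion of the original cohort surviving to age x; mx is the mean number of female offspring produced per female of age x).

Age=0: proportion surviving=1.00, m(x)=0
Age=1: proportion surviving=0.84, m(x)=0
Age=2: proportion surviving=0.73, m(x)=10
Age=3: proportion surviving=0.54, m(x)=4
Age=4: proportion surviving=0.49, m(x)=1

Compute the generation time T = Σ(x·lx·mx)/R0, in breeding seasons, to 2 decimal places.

2.32

lx·mx: 0, 0, 7.3, 2.16, 0.49 → R0 = 9.95
x·lx·mx: 0, 0, 14.6, 6.48, 1.96 → Σ = 23.04
T = 23.04 / 9.95 = 2.315578… → 2.32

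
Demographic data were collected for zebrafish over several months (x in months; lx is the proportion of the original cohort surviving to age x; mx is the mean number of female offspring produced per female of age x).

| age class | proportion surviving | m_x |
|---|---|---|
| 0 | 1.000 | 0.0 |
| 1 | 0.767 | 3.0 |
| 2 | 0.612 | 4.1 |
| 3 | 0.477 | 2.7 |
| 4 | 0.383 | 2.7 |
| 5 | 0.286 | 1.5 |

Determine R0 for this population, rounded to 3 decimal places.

lx·mx by age: 0, 2.301, 2.5092, 1.2879, 1.0341, 0.429
R0 = Σ lx·mx = 7.5612 → 7.561

7.561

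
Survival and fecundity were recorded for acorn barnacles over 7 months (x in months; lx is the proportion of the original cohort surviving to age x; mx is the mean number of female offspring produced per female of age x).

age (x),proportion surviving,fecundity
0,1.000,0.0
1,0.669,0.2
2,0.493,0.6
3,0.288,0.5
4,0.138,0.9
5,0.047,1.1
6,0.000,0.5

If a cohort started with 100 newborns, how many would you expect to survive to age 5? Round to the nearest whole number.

Expected survivors = N0 · l_5 = 100 × 0.047 = 4.7 → 5

5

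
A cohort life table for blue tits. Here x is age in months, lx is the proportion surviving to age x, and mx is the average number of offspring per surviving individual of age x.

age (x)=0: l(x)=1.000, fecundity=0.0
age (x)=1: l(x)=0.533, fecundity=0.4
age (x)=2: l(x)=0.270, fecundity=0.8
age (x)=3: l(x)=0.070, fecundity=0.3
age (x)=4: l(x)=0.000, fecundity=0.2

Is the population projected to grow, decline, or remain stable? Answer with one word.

R0 = Σ lx·mx = 0 + 0.2132 + 0.216 + 0.021 + 0 = 0.4502
R0 < 1, so the population is declining.

declining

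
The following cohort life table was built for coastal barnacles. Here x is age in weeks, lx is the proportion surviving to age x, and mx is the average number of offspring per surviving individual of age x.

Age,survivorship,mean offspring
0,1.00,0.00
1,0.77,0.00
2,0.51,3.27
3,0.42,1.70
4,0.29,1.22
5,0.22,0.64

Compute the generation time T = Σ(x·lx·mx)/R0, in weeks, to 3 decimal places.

2.641

lx·mx: 0, 0, 1.6677, 0.714, 0.3538, 0.1408 → R0 = 2.8763
x·lx·mx: 0, 0, 3.3354, 2.142, 1.4152, 0.704 → Σ = 7.5966
T = 7.5966 / 2.8763 = 2.641101… → 2.641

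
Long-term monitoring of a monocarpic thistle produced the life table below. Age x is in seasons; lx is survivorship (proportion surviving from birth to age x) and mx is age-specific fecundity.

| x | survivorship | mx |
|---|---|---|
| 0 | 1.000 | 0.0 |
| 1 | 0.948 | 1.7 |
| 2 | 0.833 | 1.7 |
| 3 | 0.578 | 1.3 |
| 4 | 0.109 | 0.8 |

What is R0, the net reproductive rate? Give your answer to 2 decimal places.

lx·mx by age: 0, 1.6116, 1.4161, 0.7514, 0.0872
R0 = Σ lx·mx = 3.8663 → 3.87

3.87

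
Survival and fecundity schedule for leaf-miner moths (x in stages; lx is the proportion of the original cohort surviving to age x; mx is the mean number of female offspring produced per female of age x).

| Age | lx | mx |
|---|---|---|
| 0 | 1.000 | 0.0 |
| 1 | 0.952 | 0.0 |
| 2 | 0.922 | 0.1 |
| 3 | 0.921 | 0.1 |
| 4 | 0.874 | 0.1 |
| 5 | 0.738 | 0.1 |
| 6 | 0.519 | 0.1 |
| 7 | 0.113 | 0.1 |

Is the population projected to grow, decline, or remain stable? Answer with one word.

R0 = Σ lx·mx = 0 + 0 + 0.0922 + 0.0921 + 0.0874 + 0.0738 + 0.0519 + 0.0113 = 0.4087
R0 < 1, so the population is declining.

declining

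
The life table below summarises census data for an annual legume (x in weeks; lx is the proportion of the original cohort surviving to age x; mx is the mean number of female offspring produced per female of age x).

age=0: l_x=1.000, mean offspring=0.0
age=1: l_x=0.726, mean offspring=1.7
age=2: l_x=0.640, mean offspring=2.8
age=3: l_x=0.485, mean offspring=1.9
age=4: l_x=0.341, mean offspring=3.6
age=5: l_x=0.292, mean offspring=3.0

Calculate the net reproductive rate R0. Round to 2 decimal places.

6.05

lx·mx by age: 0, 1.2342, 1.792, 0.9215, 1.2276, 0.876
R0 = Σ lx·mx = 6.0513 → 6.05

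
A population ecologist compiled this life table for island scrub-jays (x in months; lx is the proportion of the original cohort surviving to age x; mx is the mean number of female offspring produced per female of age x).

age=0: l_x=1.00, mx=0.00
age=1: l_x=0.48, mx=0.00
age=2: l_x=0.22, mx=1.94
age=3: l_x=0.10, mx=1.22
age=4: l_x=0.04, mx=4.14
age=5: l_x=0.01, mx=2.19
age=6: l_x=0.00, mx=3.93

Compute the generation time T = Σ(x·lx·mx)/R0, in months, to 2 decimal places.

lx·mx: 0, 0, 0.4268, 0.122, 0.1656, 0.0219, 0 → R0 = 0.7363
x·lx·mx: 0, 0, 0.8536, 0.366, 0.6624, 0.1095, 0 → Σ = 1.9915
T = 1.9915 / 0.7363 = 2.70474… → 2.70

2.70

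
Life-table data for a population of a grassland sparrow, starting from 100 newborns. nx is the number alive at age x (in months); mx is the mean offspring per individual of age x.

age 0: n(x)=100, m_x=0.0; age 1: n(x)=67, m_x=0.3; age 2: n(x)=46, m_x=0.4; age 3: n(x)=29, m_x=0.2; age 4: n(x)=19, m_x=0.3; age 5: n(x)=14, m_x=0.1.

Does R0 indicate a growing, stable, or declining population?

lx = nx/n0 = nx/100: 1, 0.67, 0.46, 0.29, 0.19, 0.14
R0 = Σ lx·mx = 0 + 0.201 + 0.184 + 0.058 + 0.057 + 0.014 = 0.514
R0 < 1, so the population is declining.

declining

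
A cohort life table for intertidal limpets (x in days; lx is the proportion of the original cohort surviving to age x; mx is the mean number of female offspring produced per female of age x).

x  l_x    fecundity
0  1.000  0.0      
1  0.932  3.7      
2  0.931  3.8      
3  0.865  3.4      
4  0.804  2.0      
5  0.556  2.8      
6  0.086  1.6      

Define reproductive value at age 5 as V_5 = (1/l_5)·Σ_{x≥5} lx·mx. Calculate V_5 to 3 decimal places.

lx·mx for x ≥ 5: 1.5568, 0.1376 → sum = 1.6944
V_5 = 1.6944 / l_5 = 1.6944 / 0.556 = 3.047482… → 3.047

3.047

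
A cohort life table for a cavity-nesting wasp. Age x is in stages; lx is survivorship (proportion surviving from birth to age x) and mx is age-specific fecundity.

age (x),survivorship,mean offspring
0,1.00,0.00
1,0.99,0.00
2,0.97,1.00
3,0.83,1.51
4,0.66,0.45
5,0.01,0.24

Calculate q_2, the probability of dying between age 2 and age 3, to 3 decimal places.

q_2 = (l_2 − l_3) / l_2 = (0.97 − 0.83) / 0.97
     = 0.14 / 0.97 = 0.14433… → 0.144

0.144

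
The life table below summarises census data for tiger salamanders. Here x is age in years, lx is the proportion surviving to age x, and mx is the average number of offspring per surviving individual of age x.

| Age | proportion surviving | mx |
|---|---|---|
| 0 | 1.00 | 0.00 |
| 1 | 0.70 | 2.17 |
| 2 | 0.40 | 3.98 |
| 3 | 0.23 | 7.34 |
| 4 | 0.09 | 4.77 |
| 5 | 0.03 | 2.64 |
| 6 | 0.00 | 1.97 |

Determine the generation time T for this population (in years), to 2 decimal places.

lx·mx: 0, 1.519, 1.592, 1.6882, 0.4293, 0.0792, 0 → R0 = 5.3077
x·lx·mx: 0, 1.519, 3.184, 5.0646, 1.7172, 0.396, 0 → Σ = 11.8808
T = 11.8808 / 5.3077 = 2.238408… → 2.24

2.24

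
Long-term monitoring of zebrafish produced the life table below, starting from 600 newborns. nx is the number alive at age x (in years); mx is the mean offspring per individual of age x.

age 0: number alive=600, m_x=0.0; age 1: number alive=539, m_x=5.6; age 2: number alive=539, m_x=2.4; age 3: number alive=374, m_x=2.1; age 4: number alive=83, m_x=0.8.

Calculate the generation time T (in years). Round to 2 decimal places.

1.59

lx = nx/n0 = nx/600: 1, 0.89833…, 0.89833…, 0.62333…, 0.13833…
lx·mx: 0, 5.030667…, 2.156…, 1.309…, 0.110667… → R0 = 8.606333…
x·lx·mx: 0, 5.030667…, 4.312…, 3.927…, 0.442667… → Σ = 13.712333…
T = 13.712333… / 8.606333… = 1.593284… → 1.59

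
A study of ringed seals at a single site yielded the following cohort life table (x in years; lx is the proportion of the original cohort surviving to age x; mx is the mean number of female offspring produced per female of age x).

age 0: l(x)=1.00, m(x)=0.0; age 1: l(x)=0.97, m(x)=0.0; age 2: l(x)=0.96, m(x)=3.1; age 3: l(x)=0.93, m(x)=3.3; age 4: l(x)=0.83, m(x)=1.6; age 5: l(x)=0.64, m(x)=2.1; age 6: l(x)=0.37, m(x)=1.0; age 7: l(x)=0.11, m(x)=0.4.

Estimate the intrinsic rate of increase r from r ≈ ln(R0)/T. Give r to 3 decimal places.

0.680

R0 = Σ lx·mx = 0 + 0 + 2.976 + 3.069 + 1.328 + 1.344 + 0.37 + 0.044 = 9.131
Σ x·lx·mx = 29.719; T = 29.719/9.131 = 3.25474…
r ≈ ln(R0)/T = ln(9.131)/3.25474… = 0.67953… → 0.680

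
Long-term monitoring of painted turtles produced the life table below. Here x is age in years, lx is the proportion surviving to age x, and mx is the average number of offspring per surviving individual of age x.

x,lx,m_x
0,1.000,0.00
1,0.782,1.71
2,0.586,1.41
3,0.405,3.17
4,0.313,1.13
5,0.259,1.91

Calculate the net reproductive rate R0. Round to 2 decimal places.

lx·mx by age: 0, 1.33722, 0.82626, 1.28385, 0.35369, 0.49469
R0 = Σ lx·mx = 4.29571 → 4.30

4.30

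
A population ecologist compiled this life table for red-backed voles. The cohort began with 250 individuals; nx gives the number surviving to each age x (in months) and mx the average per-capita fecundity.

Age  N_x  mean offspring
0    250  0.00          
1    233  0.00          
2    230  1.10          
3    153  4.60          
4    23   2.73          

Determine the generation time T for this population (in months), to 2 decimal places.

lx = nx/n0 = nx/250: 1, 0.932, 0.92, 0.612, 0.092
lx·mx: 0, 0, 1.012, 2.8152, 0.25116 → R0 = 4.07836
x·lx·mx: 0, 0, 2.024, 8.4456, 1.00464 → Σ = 11.47424
T = 11.47424 / 4.07836 = 2.813445… → 2.81

2.81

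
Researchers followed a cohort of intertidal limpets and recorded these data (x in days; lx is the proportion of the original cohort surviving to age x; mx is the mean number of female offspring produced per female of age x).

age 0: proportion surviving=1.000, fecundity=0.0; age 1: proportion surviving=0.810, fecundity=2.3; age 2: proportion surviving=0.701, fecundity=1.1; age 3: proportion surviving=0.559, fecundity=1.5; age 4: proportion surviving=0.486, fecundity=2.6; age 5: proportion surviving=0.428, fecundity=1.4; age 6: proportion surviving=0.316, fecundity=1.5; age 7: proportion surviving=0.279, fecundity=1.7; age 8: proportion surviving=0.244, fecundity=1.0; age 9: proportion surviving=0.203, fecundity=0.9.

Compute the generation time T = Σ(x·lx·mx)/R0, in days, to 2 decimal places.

3.54

lx·mx: 0, 1.863, 0.7711, 0.8385, 1.2636, 0.5992, 0.474, 0.4743, 0.244, 0.1827 → R0 = 6.7104
x·lx·mx: 0, 1.863, 1.5422, 2.5155, 5.0544, 2.996, 2.844, 3.3201, 1.952, 1.6443 → Σ = 23.7315
T = 23.7315 / 6.7104 = 3.536525… → 3.54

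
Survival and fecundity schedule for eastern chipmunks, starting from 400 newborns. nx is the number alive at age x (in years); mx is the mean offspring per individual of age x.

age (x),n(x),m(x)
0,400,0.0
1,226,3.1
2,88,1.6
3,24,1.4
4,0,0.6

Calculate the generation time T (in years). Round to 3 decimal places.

1.238

lx = nx/n0 = nx/400: 1, 0.565, 0.22, 0.06, 0
lx·mx: 0, 1.7515, 0.352, 0.084, 0 → R0 = 2.1875
x·lx·mx: 0, 1.7515, 0.704, 0.252, 0 → Σ = 2.7075
T = 2.7075 / 2.1875 = 1.237714… → 1.238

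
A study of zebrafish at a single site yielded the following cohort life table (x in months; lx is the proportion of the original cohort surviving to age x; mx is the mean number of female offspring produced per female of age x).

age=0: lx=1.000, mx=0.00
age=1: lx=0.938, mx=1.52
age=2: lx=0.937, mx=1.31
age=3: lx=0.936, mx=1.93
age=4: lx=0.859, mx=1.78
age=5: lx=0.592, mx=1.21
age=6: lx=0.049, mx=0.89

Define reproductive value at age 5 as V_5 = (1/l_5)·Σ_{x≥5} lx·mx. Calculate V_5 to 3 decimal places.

lx·mx for x ≥ 5: 0.71632, 0.04361 → sum = 0.75993
V_5 = 0.75993 / l_5 = 0.75993 / 0.592 = 1.283666… → 1.284

1.284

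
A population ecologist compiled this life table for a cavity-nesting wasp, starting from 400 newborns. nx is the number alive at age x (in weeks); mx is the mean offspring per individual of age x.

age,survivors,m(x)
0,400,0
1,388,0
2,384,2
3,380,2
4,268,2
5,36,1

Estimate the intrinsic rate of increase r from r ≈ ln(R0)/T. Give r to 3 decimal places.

lx = nx/n0 = nx/400: 1, 0.97, 0.96, 0.95, 0.67, 0.09
R0 = Σ lx·mx = 0 + 0 + 1.92 + 1.9 + 1.34 + 0.09 = 5.25
Σ x·lx·mx = 15.35; T = 15.35/5.25 = 2.92381…
r ≈ ln(R0)/T = ln(5.25)/2.92381… = 0.56715… → 0.567

0.567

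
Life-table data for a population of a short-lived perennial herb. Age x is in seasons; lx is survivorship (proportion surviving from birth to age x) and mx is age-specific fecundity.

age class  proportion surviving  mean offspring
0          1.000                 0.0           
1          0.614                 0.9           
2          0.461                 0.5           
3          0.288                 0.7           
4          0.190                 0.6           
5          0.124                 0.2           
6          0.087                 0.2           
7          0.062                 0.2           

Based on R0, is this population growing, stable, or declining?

growing

R0 = Σ lx·mx = 0 + 0.5526 + 0.2305 + 0.2016 + 0.114 + 0.0248 + 0.0174 + 0.0124 = 1.1533
R0 > 1, so the population is growing.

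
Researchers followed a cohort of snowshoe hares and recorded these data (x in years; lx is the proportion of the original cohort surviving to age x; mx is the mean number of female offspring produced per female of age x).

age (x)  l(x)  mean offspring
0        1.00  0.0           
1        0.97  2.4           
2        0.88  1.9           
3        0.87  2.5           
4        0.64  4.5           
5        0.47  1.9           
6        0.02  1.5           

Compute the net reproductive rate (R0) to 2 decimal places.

lx·mx by age: 0, 2.328, 1.672, 2.175, 2.88, 0.893, 0.03
R0 = Σ lx·mx = 9.978 → 9.98

9.98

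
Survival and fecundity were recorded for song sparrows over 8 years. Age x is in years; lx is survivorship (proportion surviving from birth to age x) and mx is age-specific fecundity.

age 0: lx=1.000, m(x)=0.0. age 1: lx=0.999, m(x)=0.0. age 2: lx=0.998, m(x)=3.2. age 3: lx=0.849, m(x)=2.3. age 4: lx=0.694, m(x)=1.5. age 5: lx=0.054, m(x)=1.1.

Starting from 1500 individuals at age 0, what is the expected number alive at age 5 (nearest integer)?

Expected survivors = N0 · l_5 = 1500 × 0.054 = 81 → 81

81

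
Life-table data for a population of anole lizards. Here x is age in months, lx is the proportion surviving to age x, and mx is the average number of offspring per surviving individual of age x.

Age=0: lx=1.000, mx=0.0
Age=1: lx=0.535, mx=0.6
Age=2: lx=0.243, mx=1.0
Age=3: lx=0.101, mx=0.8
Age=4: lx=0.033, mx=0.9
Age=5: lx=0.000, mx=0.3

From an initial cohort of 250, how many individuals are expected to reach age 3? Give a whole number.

Expected survivors = N0 · l_3 = 250 × 0.101 = 25.25 → 25

25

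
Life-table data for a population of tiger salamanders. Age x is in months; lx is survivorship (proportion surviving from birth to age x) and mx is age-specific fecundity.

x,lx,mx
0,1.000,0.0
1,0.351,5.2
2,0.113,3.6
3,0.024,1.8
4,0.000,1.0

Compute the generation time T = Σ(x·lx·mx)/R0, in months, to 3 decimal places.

1.217

lx·mx: 0, 1.8252, 0.4068, 0.0432, 0 → R0 = 2.2752
x·lx·mx: 0, 1.8252, 0.8136, 0.1296, 0 → Σ = 2.7684
T = 2.7684 / 2.2752 = 1.216772… → 1.217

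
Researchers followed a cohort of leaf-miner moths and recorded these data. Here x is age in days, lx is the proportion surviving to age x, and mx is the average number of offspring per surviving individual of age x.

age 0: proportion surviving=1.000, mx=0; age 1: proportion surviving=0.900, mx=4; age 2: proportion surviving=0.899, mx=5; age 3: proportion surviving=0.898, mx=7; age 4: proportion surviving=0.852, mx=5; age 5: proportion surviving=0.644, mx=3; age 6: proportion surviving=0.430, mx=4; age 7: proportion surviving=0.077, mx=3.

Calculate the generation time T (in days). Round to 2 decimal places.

lx·mx: 0, 3.6, 4.495, 6.286, 4.26, 1.932, 1.72, 0.231 → R0 = 22.524
x·lx·mx: 0, 3.6, 8.99, 18.858, 17.04, 9.66, 10.32, 1.617 → Σ = 70.085
T = 70.085 / 22.524 = 3.11157… → 3.11

3.11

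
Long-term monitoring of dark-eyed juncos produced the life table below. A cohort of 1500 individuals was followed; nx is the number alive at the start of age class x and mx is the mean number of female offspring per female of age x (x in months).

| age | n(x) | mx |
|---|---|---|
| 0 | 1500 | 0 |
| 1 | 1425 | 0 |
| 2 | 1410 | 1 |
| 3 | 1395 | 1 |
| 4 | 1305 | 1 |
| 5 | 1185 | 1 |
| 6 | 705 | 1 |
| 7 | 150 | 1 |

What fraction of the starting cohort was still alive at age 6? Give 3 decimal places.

0.470

l_6 = n_6/n_0 = 705/1500 = 0.47 → 0.470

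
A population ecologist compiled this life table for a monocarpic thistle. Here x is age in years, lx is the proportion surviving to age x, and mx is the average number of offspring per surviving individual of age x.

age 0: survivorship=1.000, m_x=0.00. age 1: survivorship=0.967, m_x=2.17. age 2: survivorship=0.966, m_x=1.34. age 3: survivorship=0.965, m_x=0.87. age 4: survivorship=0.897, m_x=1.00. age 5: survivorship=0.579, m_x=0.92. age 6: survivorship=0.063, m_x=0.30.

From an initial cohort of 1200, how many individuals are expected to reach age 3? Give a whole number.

1158

Expected survivors = N0 · l_3 = 1200 × 0.965 = 1158 → 1158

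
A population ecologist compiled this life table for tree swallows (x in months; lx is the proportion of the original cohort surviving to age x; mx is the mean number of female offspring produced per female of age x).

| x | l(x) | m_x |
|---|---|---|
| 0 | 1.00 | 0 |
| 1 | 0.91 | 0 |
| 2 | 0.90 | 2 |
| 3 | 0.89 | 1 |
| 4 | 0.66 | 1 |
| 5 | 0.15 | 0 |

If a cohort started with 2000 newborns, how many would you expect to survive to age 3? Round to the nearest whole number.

1780

Expected survivors = N0 · l_3 = 2000 × 0.89 = 1780 → 1780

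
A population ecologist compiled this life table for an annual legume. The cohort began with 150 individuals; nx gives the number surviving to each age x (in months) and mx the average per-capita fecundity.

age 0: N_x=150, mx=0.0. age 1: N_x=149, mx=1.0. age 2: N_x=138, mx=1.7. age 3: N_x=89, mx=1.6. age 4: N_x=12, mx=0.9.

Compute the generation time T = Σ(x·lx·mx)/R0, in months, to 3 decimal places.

lx = nx/n0 = nx/150: 1, 0.99333…, 0.92, 0.59333…, 0.08
lx·mx: 0, 0.993333…, 1.564, 0.949333…, 0.072 → R0 = 3.578667…
x·lx·mx: 0, 0.993333…, 3.128, 2.848…, 0.288 → Σ = 7.257333…
T = 7.257333… / 3.578667… = 2.027943… → 2.028

2.028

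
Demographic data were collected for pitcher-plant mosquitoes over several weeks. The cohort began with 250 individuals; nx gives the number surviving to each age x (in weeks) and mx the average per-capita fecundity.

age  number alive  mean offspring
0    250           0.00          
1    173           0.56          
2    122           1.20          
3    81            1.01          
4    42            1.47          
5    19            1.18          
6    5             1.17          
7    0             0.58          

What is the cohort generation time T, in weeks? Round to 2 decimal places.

2.48

lx = nx/n0 = nx/250: 1, 0.692, 0.488, 0.324, 0.168, 0.076, 0.02, 0
lx·mx: 0, 0.38752, 0.5856, 0.32724, 0.24696, 0.08968, 0.0234, 0 → R0 = 1.6604
x·lx·mx: 0, 0.38752, 1.1712, 0.98172, 0.98784, 0.4484, 0.1404, 0 → Σ = 4.11708
T = 4.11708 / 1.6604 = 2.479571… → 2.48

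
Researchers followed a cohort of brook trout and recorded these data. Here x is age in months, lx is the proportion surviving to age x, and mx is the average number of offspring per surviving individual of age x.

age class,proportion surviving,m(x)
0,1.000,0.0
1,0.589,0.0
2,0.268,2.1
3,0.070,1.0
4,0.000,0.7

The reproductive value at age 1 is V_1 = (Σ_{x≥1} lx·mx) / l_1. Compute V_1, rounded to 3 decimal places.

lx·mx for x ≥ 1: 0, 0.5628, 0.07, 0 → sum = 0.6328
V_1 = 0.6328 / l_1 = 0.6328 / 0.589 = 1.074363… → 1.074

1.074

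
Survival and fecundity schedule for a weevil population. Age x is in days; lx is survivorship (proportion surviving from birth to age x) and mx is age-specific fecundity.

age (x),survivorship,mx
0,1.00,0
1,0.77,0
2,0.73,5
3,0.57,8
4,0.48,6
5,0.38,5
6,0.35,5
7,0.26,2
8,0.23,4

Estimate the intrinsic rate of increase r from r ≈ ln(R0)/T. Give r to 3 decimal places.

R0 = Σ lx·mx = 0 + 0 + 3.65 + 4.56 + 2.88 + 1.9 + 1.75 + 0.52 + 0.92 = 16.18
Σ x·lx·mx = 63.5; T = 63.5/16.18 = 3.9246…
r ≈ ln(R0)/T = ln(16.18)/3.9246… = 0.70931… → 0.709

0.709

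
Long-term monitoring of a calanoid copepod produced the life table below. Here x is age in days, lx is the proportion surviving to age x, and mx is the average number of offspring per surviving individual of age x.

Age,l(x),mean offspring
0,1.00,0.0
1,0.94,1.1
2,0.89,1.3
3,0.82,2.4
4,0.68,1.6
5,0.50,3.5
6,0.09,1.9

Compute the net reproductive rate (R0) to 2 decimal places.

7.17

lx·mx by age: 0, 1.034, 1.157, 1.968, 1.088, 1.75, 0.171
R0 = Σ lx·mx = 7.168 → 7.17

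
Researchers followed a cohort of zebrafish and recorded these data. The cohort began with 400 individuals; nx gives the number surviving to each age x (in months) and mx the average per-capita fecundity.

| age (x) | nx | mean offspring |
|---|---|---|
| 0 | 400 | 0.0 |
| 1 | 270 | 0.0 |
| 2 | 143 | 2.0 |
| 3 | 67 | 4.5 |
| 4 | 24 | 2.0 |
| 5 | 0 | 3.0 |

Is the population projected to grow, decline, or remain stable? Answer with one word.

growing

lx = nx/n0 = nx/400: 1, 0.675, 0.3575, 0.1675, 0.06, 0
R0 = Σ lx·mx = 0 + 0 + 0.715 + 0.75375 + 0.12 + 0 = 1.58875
R0 > 1, so the population is growing.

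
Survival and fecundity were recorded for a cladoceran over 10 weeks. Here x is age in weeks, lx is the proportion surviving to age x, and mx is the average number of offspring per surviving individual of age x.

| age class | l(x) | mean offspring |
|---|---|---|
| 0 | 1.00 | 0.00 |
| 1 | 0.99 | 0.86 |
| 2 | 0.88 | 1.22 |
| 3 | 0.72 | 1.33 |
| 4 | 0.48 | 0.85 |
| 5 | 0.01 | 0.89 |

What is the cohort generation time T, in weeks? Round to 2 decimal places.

2.29

lx·mx: 0, 0.8514, 1.0736, 0.9576, 0.408, 0.0089 → R0 = 3.2995
x·lx·mx: 0, 0.8514, 2.1472, 2.8728, 1.632, 0.0445 → Σ = 7.5479
T = 7.5479 / 3.2995 = 2.287589… → 2.29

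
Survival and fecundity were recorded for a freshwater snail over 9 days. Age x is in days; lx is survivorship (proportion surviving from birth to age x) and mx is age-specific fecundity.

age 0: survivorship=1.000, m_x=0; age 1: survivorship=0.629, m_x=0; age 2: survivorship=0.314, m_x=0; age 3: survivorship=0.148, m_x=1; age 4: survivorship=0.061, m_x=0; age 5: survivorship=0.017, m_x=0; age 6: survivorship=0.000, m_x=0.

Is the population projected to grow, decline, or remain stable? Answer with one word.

declining

R0 = Σ lx·mx = 0 + 0 + 0 + 0.148 + 0 + 0 + 0 = 0.148
R0 < 1, so the population is declining.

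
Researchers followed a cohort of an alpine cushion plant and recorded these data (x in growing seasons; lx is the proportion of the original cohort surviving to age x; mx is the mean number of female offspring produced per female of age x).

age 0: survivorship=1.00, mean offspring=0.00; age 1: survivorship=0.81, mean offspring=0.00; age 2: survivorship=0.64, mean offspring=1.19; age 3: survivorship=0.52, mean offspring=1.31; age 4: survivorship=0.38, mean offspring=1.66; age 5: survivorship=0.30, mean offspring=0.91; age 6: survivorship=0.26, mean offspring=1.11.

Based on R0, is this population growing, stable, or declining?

R0 = Σ lx·mx = 0 + 0 + 0.7616 + 0.6812 + 0.6308 + 0.273 + 0.2886 = 2.6352
R0 > 1, so the population is growing.

growing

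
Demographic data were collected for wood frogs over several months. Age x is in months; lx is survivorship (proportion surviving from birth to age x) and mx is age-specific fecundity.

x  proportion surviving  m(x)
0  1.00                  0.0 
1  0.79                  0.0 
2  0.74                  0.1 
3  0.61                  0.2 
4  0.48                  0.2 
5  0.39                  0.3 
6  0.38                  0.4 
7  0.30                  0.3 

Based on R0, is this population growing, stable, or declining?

R0 = Σ lx·mx = 0 + 0 + 0.074 + 0.122 + 0.096 + 0.117 + 0.152 + 0.09 = 0.651
R0 < 1, so the population is declining.

declining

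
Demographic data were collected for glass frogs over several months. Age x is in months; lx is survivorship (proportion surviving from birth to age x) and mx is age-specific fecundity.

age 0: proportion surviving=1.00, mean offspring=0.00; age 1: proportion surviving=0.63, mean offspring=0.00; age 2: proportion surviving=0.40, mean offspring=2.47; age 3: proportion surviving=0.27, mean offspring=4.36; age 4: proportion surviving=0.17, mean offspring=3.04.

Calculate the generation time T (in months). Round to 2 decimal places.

2.82

lx·mx: 0, 0, 0.988, 1.1772, 0.5168 → R0 = 2.682
x·lx·mx: 0, 0, 1.976, 3.5316, 2.0672 → Σ = 7.5748
T = 7.5748 / 2.682 = 2.82431… → 2.82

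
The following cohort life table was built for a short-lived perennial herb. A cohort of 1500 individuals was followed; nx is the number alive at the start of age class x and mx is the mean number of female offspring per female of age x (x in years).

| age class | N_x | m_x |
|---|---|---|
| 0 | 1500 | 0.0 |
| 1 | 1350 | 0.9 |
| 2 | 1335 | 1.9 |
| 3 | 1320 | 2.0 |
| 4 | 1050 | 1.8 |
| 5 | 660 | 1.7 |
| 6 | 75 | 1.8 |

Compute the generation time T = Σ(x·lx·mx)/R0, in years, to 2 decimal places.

2.96

lx = nx/n0 = nx/1500: 1, 0.9, 0.89, 0.88, 0.7, 0.44, 0.05
lx·mx: 0, 0.81, 1.691, 1.76, 1.26, 0.748, 0.09 → R0 = 6.359
x·lx·mx: 0, 0.81, 3.382, 5.28, 5.04, 3.74, 0.54 → Σ = 18.792
T = 18.792 / 6.359 = 2.955182… → 2.96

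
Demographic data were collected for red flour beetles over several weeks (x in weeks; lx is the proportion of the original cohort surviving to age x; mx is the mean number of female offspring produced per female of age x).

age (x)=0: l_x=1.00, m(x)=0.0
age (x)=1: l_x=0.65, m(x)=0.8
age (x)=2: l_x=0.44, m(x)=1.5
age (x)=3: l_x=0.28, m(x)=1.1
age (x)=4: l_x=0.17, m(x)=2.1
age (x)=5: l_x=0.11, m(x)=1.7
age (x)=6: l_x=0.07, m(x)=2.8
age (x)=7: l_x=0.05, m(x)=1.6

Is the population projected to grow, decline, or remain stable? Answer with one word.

R0 = Σ lx·mx = 0 + 0.52 + 0.66 + 0.308 + 0.357 + 0.187 + 0.196 + 0.08 = 2.308
R0 > 1, so the population is growing.

growing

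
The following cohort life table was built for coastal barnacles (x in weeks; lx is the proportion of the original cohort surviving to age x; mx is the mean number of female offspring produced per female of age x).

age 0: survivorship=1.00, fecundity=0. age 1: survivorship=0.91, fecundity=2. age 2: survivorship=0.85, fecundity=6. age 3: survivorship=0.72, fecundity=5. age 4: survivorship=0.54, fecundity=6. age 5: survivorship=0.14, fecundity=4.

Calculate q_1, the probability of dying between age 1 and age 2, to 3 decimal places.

q_1 = (l_1 − l_2) / l_1 = (0.91 − 0.85) / 0.91
     = 0.06 / 0.91 = 0.065934… → 0.066

0.066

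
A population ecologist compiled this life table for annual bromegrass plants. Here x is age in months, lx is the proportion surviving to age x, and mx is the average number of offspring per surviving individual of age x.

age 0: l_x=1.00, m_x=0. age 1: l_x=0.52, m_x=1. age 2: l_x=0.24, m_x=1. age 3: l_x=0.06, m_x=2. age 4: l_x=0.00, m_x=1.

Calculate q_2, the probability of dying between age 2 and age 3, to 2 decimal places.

0.75

q_2 = (l_2 − l_3) / l_2 = (0.24 − 0.06) / 0.24
     = 0.18 / 0.24 = 0.75 → 0.75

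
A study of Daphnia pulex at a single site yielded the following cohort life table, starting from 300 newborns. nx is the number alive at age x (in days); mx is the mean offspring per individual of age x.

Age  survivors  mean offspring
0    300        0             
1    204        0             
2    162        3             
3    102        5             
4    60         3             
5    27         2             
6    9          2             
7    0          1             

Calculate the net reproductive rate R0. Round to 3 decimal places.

lx = nx/n0 = nx/300: 1, 0.68, 0.54, 0.34, 0.2, 0.09, 0.03, 0
lx·mx by age: 0, 0, 1.62, 1.7, 0.6, 0.18, 0.06, 0
R0 = Σ lx·mx = 4.16 → 4.160

4.160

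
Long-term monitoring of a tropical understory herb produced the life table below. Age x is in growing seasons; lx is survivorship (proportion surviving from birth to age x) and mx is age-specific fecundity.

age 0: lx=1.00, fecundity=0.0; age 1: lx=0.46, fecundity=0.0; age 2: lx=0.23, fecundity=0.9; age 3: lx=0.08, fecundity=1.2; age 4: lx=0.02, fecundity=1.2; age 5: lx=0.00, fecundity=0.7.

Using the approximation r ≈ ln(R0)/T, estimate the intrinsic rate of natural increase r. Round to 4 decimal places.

R0 = Σ lx·mx = 0 + 0 + 0.207 + 0.096 + 0.024 + 0 = 0.327
Σ x·lx·mx = 0.798; T = 0.798/0.327 = 2.44037…
r ≈ ln(R0)/T = ln(0.327)/2.44037… = -0.458044… → -0.4580

-0.4580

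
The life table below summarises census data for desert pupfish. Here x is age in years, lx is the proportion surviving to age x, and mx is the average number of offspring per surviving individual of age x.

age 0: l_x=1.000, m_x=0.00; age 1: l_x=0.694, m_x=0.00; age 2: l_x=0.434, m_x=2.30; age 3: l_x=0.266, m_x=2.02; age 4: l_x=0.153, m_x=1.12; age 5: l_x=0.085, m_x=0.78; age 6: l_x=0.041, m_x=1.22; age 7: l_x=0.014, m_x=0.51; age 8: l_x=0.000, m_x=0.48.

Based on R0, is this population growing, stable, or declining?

R0 = Σ lx·mx = 0 + 0 + 0.9982 + 0.53732 + 0.17136 + 0.0663 + 0.05002 + 0.00714 + 0 = 1.83034
R0 > 1, so the population is growing.

growing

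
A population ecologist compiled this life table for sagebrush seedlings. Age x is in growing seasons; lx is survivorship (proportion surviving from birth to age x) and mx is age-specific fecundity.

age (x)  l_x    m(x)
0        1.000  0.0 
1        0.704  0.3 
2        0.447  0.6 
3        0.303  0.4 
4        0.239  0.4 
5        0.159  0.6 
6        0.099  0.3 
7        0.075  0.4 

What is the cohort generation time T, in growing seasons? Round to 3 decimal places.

2.771

lx·mx: 0, 0.2112, 0.2682, 0.1212, 0.0956, 0.0954, 0.0297, 0.03 → R0 = 0.8513
x·lx·mx: 0, 0.2112, 0.5364, 0.3636, 0.3824, 0.477, 0.1782, 0.21 → Σ = 2.3588
T = 2.3588 / 0.8513 = 2.770821… → 2.771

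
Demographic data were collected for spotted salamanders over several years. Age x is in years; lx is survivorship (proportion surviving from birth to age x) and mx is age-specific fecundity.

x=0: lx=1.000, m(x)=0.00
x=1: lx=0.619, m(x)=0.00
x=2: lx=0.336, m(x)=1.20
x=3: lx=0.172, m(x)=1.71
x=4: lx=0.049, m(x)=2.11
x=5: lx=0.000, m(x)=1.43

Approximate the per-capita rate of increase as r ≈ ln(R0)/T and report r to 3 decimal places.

R0 = Σ lx·mx = 0 + 0 + 0.4032 + 0.29412 + 0.10339 + 0 = 0.80071
Σ x·lx·mx = 2.10232; T = 2.10232/0.80071 = 2.62557…
r ≈ ln(R0)/T = ln(0.80071)/2.62557… = -0.08465… → -0.085

-0.085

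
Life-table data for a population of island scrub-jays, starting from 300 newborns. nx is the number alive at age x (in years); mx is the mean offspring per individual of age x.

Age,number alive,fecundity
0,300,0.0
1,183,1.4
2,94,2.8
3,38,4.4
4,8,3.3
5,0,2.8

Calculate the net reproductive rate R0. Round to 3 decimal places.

2.377

lx = nx/n0 = nx/300: 1, 0.61, 0.31333…, 0.12667…, 0.02667…, 0
lx·mx by age: 0, 0.854, 0.877333…, 0.557333…, 0.088…, 0
R0 = Σ lx·mx = 2.376667… → 2.377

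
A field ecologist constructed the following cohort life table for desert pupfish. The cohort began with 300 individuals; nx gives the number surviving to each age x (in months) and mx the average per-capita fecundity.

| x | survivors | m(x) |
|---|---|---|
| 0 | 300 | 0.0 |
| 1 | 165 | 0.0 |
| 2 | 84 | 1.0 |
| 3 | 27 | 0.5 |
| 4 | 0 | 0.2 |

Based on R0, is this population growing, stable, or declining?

declining

lx = nx/n0 = nx/300: 1, 0.55, 0.28, 0.09, 0
R0 = Σ lx·mx = 0 + 0 + 0.28 + 0.045 + 0 = 0.325
R0 < 1, so the population is declining.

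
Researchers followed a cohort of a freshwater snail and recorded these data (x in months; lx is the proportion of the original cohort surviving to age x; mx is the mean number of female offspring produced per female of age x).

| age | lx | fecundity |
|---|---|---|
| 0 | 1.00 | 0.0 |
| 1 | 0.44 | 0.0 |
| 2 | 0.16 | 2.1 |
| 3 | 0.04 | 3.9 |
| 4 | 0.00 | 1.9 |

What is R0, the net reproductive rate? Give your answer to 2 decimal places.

lx·mx by age: 0, 0, 0.336, 0.156, 0
R0 = Σ lx·mx = 0.492 → 0.49

0.49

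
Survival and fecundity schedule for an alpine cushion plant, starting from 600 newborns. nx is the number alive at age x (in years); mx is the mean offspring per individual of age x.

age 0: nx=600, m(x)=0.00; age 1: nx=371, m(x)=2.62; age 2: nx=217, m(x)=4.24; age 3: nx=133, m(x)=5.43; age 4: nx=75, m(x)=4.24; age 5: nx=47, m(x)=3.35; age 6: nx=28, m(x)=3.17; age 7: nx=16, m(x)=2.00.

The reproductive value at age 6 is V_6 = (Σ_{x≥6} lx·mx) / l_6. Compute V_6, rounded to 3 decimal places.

4.313

lx = nx/n0 = nx/600: 1, 0.61833…, 0.36167…, 0.22167…, 0.125, 0.07833…, 0.04667…, 0.02667…
lx·mx for x ≥ 6: 0.147933…, 0.053333… → sum = 0.201267…
V_6 = 0.201267… / l_6 = 0.201267… / 0.046667… = 4.312857… → 4.313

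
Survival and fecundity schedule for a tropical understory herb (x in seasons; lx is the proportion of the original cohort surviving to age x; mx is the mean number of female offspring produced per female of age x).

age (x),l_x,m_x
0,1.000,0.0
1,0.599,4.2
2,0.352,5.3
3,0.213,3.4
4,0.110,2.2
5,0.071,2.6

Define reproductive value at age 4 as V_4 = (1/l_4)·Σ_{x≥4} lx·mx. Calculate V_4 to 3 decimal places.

lx·mx for x ≥ 4: 0.242, 0.1846 → sum = 0.4266
V_4 = 0.4266 / l_4 = 0.4266 / 0.11 = 3.878182… → 3.878

3.878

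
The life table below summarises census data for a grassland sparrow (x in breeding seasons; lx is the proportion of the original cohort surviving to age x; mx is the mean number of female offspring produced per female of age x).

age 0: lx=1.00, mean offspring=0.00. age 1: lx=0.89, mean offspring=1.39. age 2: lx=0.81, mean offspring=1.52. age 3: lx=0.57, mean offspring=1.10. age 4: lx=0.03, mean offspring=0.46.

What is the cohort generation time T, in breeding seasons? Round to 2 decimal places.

1.81

lx·mx: 0, 1.2371, 1.2312, 0.627, 0.0138 → R0 = 3.1091
x·lx·mx: 0, 1.2371, 2.4624, 1.881, 0.0552 → Σ = 5.6357
T = 5.6357 / 3.1091 = 1.812647… → 1.81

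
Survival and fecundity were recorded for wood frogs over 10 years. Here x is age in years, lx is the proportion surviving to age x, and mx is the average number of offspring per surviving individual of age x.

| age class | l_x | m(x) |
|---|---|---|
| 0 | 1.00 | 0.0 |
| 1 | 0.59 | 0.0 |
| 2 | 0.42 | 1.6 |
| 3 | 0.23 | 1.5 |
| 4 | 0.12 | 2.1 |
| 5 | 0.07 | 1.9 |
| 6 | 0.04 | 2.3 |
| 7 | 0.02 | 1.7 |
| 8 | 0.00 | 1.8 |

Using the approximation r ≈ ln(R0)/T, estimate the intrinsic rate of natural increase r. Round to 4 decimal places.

0.1338

R0 = Σ lx·mx = 0 + 0 + 0.672 + 0.345 + 0.252 + 0.133 + 0.092 + 0.034 + 0 = 1.528
Σ x·lx·mx = 4.842; T = 4.842/1.528 = 3.16885…
r ≈ ln(R0)/T = ln(1.528)/3.16885… = 0.13379… → 0.1338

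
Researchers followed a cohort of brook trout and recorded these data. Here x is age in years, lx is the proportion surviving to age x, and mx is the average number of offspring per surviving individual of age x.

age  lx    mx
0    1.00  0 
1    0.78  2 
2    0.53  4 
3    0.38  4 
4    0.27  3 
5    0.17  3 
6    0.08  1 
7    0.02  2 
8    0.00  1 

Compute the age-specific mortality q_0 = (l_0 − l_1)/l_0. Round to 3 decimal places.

q_0 = (l_0 − l_1) / l_0 = (1 − 0.78) / 1
     = 0.22 / 1 = 0.22 → 0.220

0.220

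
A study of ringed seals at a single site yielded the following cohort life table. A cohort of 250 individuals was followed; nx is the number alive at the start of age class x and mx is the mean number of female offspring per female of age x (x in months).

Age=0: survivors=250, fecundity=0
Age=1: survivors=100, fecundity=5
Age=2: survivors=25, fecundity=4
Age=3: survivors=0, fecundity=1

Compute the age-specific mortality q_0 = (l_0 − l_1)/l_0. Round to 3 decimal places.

0.600

lx = nx/n0 = nx/250: 1, 0.4, 0.1, 0
q_0 = (l_0 − l_1) / l_0 = (1 − 0.4) / 1
     = 0.6 / 1 = 0.6 → 0.600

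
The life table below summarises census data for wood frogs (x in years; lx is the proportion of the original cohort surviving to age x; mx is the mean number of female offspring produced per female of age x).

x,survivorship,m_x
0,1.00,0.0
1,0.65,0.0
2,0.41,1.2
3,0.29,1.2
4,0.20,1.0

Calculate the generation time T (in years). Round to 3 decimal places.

2.719

lx·mx: 0, 0, 0.492, 0.348, 0.2 → R0 = 1.04
x·lx·mx: 0, 0, 0.984, 1.044, 0.8 → Σ = 2.828
T = 2.828 / 1.04 = 2.719231… → 2.719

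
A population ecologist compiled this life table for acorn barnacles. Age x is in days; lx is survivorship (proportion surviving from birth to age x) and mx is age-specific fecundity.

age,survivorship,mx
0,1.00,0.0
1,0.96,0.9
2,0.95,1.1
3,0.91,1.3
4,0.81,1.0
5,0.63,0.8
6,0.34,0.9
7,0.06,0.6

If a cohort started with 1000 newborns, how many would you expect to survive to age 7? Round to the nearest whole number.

Expected survivors = N0 · l_7 = 1000 × 0.06 = 60 → 60

60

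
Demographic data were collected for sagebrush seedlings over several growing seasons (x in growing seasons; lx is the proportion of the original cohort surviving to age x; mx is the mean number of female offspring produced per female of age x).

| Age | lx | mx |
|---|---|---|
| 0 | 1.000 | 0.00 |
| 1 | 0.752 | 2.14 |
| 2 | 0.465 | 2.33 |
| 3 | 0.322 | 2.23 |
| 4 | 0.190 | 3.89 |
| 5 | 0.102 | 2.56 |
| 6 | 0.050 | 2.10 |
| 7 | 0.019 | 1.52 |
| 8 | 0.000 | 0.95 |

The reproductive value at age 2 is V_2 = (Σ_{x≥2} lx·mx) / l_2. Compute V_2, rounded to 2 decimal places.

6.31

lx·mx for x ≥ 2: 1.08345, 0.71806, 0.7391, 0.26112, 0.105, 0.02888, 0 → sum = 2.93561
V_2 = 2.93561 / l_2 = 2.93561 / 0.465 = 6.31314… → 6.31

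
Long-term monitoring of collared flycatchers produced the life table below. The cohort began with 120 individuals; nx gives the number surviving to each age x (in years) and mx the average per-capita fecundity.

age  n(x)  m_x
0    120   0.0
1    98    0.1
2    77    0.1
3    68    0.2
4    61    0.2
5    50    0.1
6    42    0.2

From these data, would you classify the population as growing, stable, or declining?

declining

lx = nx/n0 = nx/120: 1, 0.81667…, 0.64167…, 0.56667…, 0.50833…, 0.41667…, 0.35
R0 = Σ lx·mx = 0 + 0.081667… + 0.064167… + 0.113333… + 0.101667… + 0.041667… + 0.07 = 0.4725…
R0 < 1, so the population is declining.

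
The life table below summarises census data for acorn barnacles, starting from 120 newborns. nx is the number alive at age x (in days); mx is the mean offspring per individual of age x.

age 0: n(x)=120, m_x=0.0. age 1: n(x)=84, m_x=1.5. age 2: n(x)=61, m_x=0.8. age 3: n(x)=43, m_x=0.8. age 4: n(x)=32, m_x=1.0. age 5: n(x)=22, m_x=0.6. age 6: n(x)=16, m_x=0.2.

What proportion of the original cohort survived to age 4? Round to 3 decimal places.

l_4 = n_4/n_0 = 32/120 = 0.266667… → 0.267

0.267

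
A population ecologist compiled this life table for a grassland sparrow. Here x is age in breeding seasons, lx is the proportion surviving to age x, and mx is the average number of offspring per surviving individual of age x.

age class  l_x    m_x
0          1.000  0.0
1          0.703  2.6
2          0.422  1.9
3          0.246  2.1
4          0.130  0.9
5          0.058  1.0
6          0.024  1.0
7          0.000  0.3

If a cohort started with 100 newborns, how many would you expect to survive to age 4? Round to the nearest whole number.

13

Expected survivors = N0 · l_4 = 100 × 0.130 = 13 → 13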